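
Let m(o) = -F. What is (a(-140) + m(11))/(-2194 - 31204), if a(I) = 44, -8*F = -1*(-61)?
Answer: -413/267184 ≈ -0.0015458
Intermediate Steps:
F = -61/8 (F = -(-1)*(-61)/8 = -1/8*61 = -61/8 ≈ -7.6250)
m(o) = 61/8 (m(o) = -1*(-61/8) = 61/8)
(a(-140) + m(11))/(-2194 - 31204) = (44 + 61/8)/(-2194 - 31204) = (413/8)/(-33398) = (413/8)*(-1/33398) = -413/267184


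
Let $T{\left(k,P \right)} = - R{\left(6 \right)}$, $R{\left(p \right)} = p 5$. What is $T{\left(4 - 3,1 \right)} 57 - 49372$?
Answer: $-51082$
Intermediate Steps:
$R{\left(p \right)} = 5 p$
$T{\left(k,P \right)} = -30$ ($T{\left(k,P \right)} = - 5 \cdot 6 = \left(-1\right) 30 = -30$)
$T{\left(4 - 3,1 \right)} 57 - 49372 = \left(-30\right) 57 - 49372 = -1710 - 49372 = -51082$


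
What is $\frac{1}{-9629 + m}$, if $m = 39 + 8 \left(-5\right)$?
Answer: $- \frac{1}{9630} \approx -0.00010384$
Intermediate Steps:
$m = -1$ ($m = 39 - 40 = -1$)
$\frac{1}{-9629 + m} = \frac{1}{-9629 - 1} = \frac{1}{-9630} = - \frac{1}{9630}$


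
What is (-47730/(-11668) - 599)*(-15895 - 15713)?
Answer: 54850958604/2917 ≈ 1.8804e+7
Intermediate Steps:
(-47730/(-11668) - 599)*(-15895 - 15713) = (-47730*(-1/11668) - 599)*(-31608) = (23865/5834 - 599)*(-31608) = -3470701/5834*(-31608) = 54850958604/2917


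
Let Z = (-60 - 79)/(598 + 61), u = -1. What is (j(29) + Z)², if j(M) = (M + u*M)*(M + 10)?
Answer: 19321/434281 ≈ 0.044490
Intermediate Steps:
Z = -139/659 ≈ -0.21093
j(M) = 0 (j(M) = (M - M)*(M + 10) = 0*(10 + M) = 0)
(j(29) + Z)² = (0 - 139/659)² = (-139/659)² = 19321/434281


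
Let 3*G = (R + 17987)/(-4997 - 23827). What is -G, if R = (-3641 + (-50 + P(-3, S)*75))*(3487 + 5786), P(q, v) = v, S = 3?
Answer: -32122231/86472 ≈ -371.48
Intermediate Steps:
R = -32140218 (R = (-3641 + (-50 + 3*75))*(3487 + 5786) = (-3641 + (-50 + 225))*9273 = (-3641 + 175)*9273 = -3466*9273 = -32140218)
G = 32122231/86472 (G = ((-32140218 + 17987)/(-4997 - 23827))/3 = (-32122231/(-28824))/3 = (-32122231*(-1/28824))/3 = (⅓)*(32122231/28824) = 32122231/86472 ≈ 371.48)
-G = -1*32122231/86472 = -32122231/86472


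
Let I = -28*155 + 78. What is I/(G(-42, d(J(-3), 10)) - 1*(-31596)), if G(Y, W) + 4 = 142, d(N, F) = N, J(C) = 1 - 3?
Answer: -2131/15867 ≈ -0.13430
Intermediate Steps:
J(C) = -2
G(Y, W) = 138 (G(Y, W) = -4 + 142 = 138)
I = -4262 (I = -4340 + 78 = -4262)
I/(G(-42, d(J(-3), 10)) - 1*(-31596)) = -4262/(138 - 1*(-31596)) = -4262/(138 + 31596) = -4262/31734 = -4262*1/31734 = -2131/15867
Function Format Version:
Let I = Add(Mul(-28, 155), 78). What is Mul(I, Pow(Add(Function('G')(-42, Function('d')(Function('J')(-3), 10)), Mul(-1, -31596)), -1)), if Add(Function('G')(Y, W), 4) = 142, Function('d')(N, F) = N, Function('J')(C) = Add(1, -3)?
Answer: Rational(-2131, 15867) ≈ -0.13430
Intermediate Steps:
Function('J')(C) = -2
Function('G')(Y, W) = 138 (Function('G')(Y, W) = Add(-4, 142) = 138)
I = -4262 (I = Add(-4340, 78) = -4262)
Mul(I, Pow(Add(Function('G')(-42, Function('d')(Function('J')(-3), 10)), Mul(-1, -31596)), -1)) = Mul(-4262, Pow(Add(138, Mul(-1, -31596)), -1)) = Mul(-4262, Pow(Add(138, 31596), -1)) = Mul(-4262, Pow(31734, -1)) = Mul(-4262, Rational(1, 31734)) = Rational(-2131, 15867)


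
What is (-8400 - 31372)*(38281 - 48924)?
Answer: 423293396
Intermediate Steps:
(-8400 - 31372)*(38281 - 48924) = -39772*(-10643) = 423293396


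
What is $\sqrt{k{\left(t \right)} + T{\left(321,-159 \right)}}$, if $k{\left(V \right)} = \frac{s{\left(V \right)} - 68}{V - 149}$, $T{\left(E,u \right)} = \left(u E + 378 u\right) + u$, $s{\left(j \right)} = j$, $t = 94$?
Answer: $\frac{i \sqrt{336683930}}{55} \approx 333.62 i$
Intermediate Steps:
$T{\left(E,u \right)} = 379 u + E u$ ($T{\left(E,u \right)} = \left(E u + 378 u\right) + u = \left(378 u + E u\right) + u = 379 u + E u$)
$k{\left(V \right)} = \frac{-68 + V}{-149 + V}$ ($k{\left(V \right)} = \frac{V - 68}{V - 149} = \frac{-68 + V}{-149 + V}$)
$\sqrt{k{\left(t \right)} + T{\left(321,-159 \right)}} = \sqrt{\frac{-68 + 94}{-149 + 94} - 159 \left(379 + 321\right)} = \sqrt{\frac{1}{-55} \cdot 26 - 111300} = \sqrt{\left(- \frac{1}{55}\right) 26 - 111300} = \sqrt{- \frac{26}{55} - 111300} = \sqrt{- \frac{6121526}{55}} = \frac{i \sqrt{336683930}}{55}$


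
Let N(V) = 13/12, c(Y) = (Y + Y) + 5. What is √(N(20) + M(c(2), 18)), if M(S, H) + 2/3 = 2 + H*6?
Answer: 5*√159/6 ≈ 10.508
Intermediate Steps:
c(Y) = 5 + 2*Y (c(Y) = 2*Y + 5 = 5 + 2*Y)
N(V) = 13/12 (N(V) = 13*(1/12) = 13/12)
M(S, H) = 4/3 + 6*H (M(S, H) = -⅔ + (2 + H*6) = -⅔ + (2 + 6*H) = 4/3 + 6*H)
√(N(20) + M(c(2), 18)) = √(13/12 + (4/3 + 6*18)) = √(13/12 + (4/3 + 108)) = √(13/12 + 328/3) = √(1325/12) = 5*√159/6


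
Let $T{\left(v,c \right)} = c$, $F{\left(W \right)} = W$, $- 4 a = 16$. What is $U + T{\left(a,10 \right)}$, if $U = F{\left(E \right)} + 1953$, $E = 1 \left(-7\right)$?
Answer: $1956$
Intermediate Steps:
$a = -4$ ($a = \left(- \frac{1}{4}\right) 16 = -4$)
$E = -7$
$U = 1946$ ($U = -7 + 1953 = 1946$)
$U + T{\left(a,10 \right)} = 1946 + 10 = 1956$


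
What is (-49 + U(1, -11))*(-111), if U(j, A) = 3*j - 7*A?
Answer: -3441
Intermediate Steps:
U(j, A) = -7*A + 3*j
(-49 + U(1, -11))*(-111) = (-49 + (-7*(-11) + 3*1))*(-111) = (-49 + (77 + 3))*(-111) = (-49 + 80)*(-111) = 31*(-111) = -3441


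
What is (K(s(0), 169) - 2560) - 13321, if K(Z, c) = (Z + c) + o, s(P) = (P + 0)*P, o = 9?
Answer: -15703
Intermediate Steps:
s(P) = P² (s(P) = P*P = P²)
K(Z, c) = 9 + Z + c (K(Z, c) = (Z + c) + 9 = 9 + Z + c)
(K(s(0), 169) - 2560) - 13321 = ((9 + 0² + 169) - 2560) - 13321 = ((9 + 0 + 169) - 2560) - 13321 = (178 - 2560) - 13321 = -2382 - 13321 = -15703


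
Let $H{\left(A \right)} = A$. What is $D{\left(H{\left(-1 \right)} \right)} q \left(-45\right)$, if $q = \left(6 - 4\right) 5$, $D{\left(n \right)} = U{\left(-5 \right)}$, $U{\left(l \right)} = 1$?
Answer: $-450$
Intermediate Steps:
$D{\left(n \right)} = 1$
$q = 10$ ($q = \left(6 - 4\right) 5 = 2 \cdot 5 = 10$)
$D{\left(H{\left(-1 \right)} \right)} q \left(-45\right) = 1 \cdot 10 \left(-45\right) = 10 \left(-45\right) = -450$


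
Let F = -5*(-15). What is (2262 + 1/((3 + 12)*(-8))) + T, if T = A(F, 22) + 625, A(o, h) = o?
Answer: 355439/120 ≈ 2962.0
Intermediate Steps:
F = 75
T = 700 (T = 75 + 625 = 700)
(2262 + 1/((3 + 12)*(-8))) + T = (2262 + 1/((3 + 12)*(-8))) + 700 = (2262 + 1/(15*(-8))) + 700 = (2262 + 1/(-120)) + 700 = (2262 - 1/120) + 700 = 271439/120 + 700 = 355439/120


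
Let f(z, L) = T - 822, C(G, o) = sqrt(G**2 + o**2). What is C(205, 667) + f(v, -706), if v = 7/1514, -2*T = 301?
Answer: -1945/2 + sqrt(486914) ≈ -274.71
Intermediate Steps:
T = -301/2 (T = -1/2*301 = -301/2 ≈ -150.50)
v = 7/1514 (v = 7*(1/1514) = 7/1514 ≈ 0.0046235)
f(z, L) = -1945/2 (f(z, L) = -301/2 - 822 = -1945/2)
C(205, 667) + f(v, -706) = sqrt(205**2 + 667**2) - 1945/2 = sqrt(42025 + 444889) - 1945/2 = sqrt(486914) - 1945/2 = -1945/2 + sqrt(486914)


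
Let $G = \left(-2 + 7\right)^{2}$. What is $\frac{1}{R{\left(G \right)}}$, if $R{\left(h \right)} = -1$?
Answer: $-1$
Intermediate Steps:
$G = 25$ ($G = 5^{2} = 25$)
$\frac{1}{R{\left(G \right)}} = \frac{1}{-1} = -1$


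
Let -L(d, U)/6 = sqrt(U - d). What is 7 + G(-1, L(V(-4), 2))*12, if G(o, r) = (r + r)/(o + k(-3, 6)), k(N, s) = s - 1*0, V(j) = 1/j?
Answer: -181/5 ≈ -36.200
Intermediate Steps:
k(N, s) = s (k(N, s) = s + 0 = s)
L(d, U) = -6*sqrt(U - d)
G(o, r) = 2*r/(6 + o) (G(o, r) = (r + r)/(o + 6) = (2*r)/(6 + o) = 2*r/(6 + o))
7 + G(-1, L(V(-4), 2))*12 = 7 + (2*(-6*sqrt(2 - 1/(-4)))/(6 - 1))*12 = 7 + (2*(-6*sqrt(2 - 1*(-1/4)))/5)*12 = 7 + (2*(-6*sqrt(2 + 1/4))*(1/5))*12 = 7 + (2*(-6*sqrt(9/4))*(1/5))*12 = 7 + (2*(-6*3/2)*(1/5))*12 = 7 + (2*(-9)*(1/5))*12 = 7 - 18/5*12 = 7 - 216/5 = -181/5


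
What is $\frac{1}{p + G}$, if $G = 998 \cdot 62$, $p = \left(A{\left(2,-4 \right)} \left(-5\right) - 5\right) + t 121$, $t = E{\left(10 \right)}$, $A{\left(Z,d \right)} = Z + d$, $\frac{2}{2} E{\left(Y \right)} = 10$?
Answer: $\frac{1}{63091} \approx 1.585 \cdot 10^{-5}$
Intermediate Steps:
$E{\left(Y \right)} = 10$
$t = 10$
$p = 1215$ ($p = \left(\left(2 - 4\right) \left(-5\right) - 5\right) + 10 \cdot 121 = \left(\left(-2\right) \left(-5\right) - 5\right) + 1210 = \left(10 - 5\right) + 1210 = 5 + 1210 = 1215$)
$G = 61876$
$\frac{1}{p + G} = \frac{1}{1215 + 61876} = \frac{1}{63091}$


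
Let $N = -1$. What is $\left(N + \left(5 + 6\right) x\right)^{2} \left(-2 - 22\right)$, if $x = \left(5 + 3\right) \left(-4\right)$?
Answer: $-2990616$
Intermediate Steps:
$x = -32$ ($x = 8 \left(-4\right) = -32$)
$\left(N + \left(5 + 6\right) x\right)^{2} \left(-2 - 22\right) = \left(-1 + \left(5 + 6\right) \left(-32\right)\right)^{2} \left(-2 - 22\right) = \left(-1 + 11 \left(-32\right)\right)^{2} \left(-24\right) = \left(-1 - 352\right)^{2} \left(-24\right) = \left(-353\right)^{2} \left(-24\right) = 124609 \left(-24\right) = -2990616$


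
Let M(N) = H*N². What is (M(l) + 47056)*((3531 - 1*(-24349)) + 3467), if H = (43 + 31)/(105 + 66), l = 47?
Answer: 28595576286/19 ≈ 1.5050e+9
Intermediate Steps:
H = 74/171 ≈ 0.43275
M(N) = 74*N²/171
(M(l) + 47056)*((3531 - 1*(-24349)) + 3467) = ((74/171)*47² + 47056)*((3531 - 1*(-24349)) + 3467) = ((74/171)*2209 + 47056)*((3531 + 24349) + 3467) = (163466/171 + 47056)*(27880 + 3467) = (8210042/171)*31347 = 28595576286/19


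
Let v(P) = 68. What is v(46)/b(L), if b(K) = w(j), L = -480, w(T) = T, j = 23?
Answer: 68/23 ≈ 2.9565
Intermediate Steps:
b(K) = 23
v(46)/b(L) = 68/23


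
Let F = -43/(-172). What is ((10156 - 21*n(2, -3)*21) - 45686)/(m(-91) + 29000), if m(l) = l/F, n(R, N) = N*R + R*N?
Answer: -15119/14318 ≈ -1.0559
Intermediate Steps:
F = ¼ (F = -43*(-1/172) = ¼ ≈ 0.25000)
n(R, N) = 2*N*R (n(R, N) = N*R + N*R = 2*N*R)
m(l) = 4*l (m(l) = l/(¼) = l*4 = 4*l)
((10156 - 21*n(2, -3)*21) - 45686)/(m(-91) + 29000) = ((10156 - 42*(-3)*2*21) - 45686)/(4*(-91) + 29000) = ((10156 - 21*(-12)*21) - 45686)/(-364 + 29000) = ((10156 + 252*21) - 45686)/28636 = ((10156 + 5292) - 45686)*(1/28636) = (15448 - 45686)*(1/28636) = -30238*1/28636 = -15119/14318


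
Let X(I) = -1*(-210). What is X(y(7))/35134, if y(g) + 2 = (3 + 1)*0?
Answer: 105/17567 ≈ 0.0059771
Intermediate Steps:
y(g) = -2 (y(g) = -2 + (3 + 1)*0 = -2 + 4*0 = -2 + 0 = -2)
X(I) = 210
X(y(7))/35134 = 210/35134 = 210*(1/35134) = 105/17567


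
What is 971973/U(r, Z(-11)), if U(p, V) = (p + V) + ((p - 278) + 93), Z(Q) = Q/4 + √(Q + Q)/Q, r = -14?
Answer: -36907758756/8192491 + 15551568*I*√22/8192491 ≈ -4505.1 + 8.9037*I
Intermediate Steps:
Z(Q) = Q/4 + √2/√Q (Z(Q) = Q*(¼) + √(2*Q)/Q = Q/4 + (√2*√Q)/Q = Q/4 + √2/√Q)
U(p, V) = -185 + V + 2*p (U(p, V) = (V + p) + ((-278 + p) + 93) = (V + p) + (-185 + p) = -185 + V + 2*p)
971973/U(r, Z(-11)) = 971973/(-185 + ((¼)*(-11) + √2/√(-11)) + 2*(-14)) = 971973/(-185 + (-11/4 + √2*(-I*√11/11)) - 28) = 971973/(-185 + (-11/4 - I*√22/11) - 28) = 971973/(-863/4 - I*√22/11)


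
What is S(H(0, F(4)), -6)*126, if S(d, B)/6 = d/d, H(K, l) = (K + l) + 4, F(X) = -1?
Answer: 756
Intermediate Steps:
H(K, l) = 4 + K + l
S(d, B) = 6 (S(d, B) = 6*(d/d) = 6*1 = 6)
S(H(0, F(4)), -6)*126 = 6*126 = 756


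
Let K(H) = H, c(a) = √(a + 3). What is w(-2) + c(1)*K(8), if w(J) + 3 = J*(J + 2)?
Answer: 13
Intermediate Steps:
c(a) = √(3 + a)
w(J) = -3 + J*(2 + J) (w(J) = -3 + J*(J + 2) = -3 + J*(2 + J))
w(-2) + c(1)*K(8) = (-3 + (-2)² + 2*(-2)) + √(3 + 1)*8 = (-3 + 4 - 4) + √4*8 = -3 + 2*8 = -3 + 16 = 13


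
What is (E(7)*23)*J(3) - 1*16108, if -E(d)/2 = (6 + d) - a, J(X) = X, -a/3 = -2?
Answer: -17074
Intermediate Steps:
a = 6 (a = -3*(-2) = 6)
E(d) = -2*d (E(d) = -2*((6 + d) - 1*6) = -2*((6 + d) - 6) = -2*d)
(E(7)*23)*J(3) - 1*16108 = (-2*7*23)*3 - 1*16108 = -14*23*3 - 16108 = -322*3 - 16108 = -966 - 16108 = -17074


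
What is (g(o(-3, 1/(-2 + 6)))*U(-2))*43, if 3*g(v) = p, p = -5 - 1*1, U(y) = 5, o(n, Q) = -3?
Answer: -430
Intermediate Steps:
p = -6 (p = -5 - 1 = -6)
g(v) = -2 (g(v) = (⅓)*(-6) = -2)
(g(o(-3, 1/(-2 + 6)))*U(-2))*43 = -2*5*43 = -10*43 = -430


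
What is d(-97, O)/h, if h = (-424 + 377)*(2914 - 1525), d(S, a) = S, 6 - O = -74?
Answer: 97/65283 ≈ 0.0014858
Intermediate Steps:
O = 80 (O = 6 - 1*(-74) = 6 + 74 = 80)
h = -65283 (h = -47*1389 = -65283)
d(-97, O)/h = -97/(-65283) = -97*(-1/65283) = 97/65283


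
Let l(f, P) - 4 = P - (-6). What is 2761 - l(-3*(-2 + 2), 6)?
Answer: 2745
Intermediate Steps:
l(f, P) = 10 + P (l(f, P) = 4 + (P - (-6)) = 4 + (P - 1*(-6)) = 4 + (P + 6) = 4 + (6 + P) = 10 + P)
2761 - l(-3*(-2 + 2), 6) = 2761 - (10 + 6) = 2761 - 1*16 = 2761 - 16 = 2745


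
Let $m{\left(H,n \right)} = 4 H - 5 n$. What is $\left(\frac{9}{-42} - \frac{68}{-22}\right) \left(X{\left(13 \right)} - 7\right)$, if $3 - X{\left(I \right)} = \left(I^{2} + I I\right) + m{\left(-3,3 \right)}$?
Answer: $- \frac{19935}{22} \approx -906.14$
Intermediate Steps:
$m{\left(H,n \right)} = - 5 n + 4 H$
$X{\left(I \right)} = 30 - 2 I^{2}$ ($X{\left(I \right)} = 3 - \left(\left(I^{2} + I I\right) + \left(\left(-5\right) 3 + 4 \left(-3\right)\right)\right) = 3 - \left(\left(I^{2} + I^{2}\right) - 27\right) = 3 - \left(2 I^{2} - 27\right) = 3 - \left(-27 + 2 I^{2}\right) = 30 - 2 I^{2}$)
$\left(\frac{9}{-42} - \frac{68}{-22}\right) \left(X{\left(13 \right)} - 7\right) = \left(\frac{9}{-42} - \frac{68}{-22}\right) \left(\left(30 - 2 \cdot 13^{2}\right) - 7\right) = \left(9 \left(- \frac{1}{42}\right) - - \frac{34}{11}\right) \left(\left(30 - 338\right) - 7\right) = \left(- \frac{3}{14} + \frac{34}{11}\right) \left(\left(30 - 338\right) - 7\right) = \frac{443 \left(-308 - 7\right)}{154} = \frac{443}{154} \left(-315\right) = - \frac{19935}{22}$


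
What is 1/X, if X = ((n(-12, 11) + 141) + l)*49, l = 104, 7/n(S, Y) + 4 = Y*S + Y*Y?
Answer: 15/179732 ≈ 8.3458e-5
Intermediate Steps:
n(S, Y) = 7/(-4 + Y**2 + S*Y) (n(S, Y) = 7/(-4 + (Y*S + Y*Y)) = 7/(-4 + (S*Y + Y**2)) = 7/(-4 + (Y**2 + S*Y)) = 7/(-4 + Y**2 + S*Y))
X = 179732/15 (X = ((7/(-4 + 11**2 - 12*11) + 141) + 104)*49 = ((7/(-4 + 121 - 132) + 141) + 104)*49 = ((7/(-15) + 141) + 104)*49 = ((7*(-1/15) + 141) + 104)*49 = ((-7/15 + 141) + 104)*49 = (2108/15 + 104)*49 = (3668/15)*49 = 179732/15 ≈ 11982.)
1/X = 1/(179732/15) = 15/179732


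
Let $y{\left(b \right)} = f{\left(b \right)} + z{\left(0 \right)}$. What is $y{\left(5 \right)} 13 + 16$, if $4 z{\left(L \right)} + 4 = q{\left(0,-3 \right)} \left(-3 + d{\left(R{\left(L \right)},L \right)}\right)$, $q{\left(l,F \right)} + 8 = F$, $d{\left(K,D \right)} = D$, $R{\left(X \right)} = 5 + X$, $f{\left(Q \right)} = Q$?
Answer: $\frac{701}{4} \approx 175.25$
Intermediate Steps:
$q{\left(l,F \right)} = -8 + F$
$z{\left(L \right)} = \frac{29}{4} - \frac{11 L}{4}$ ($z{\left(L \right)} = -1 + \frac{\left(-8 - 3\right) \left(-3 + L\right)}{4} = -1 + \frac{\left(-11\right) \left(-3 + L\right)}{4} = -1 + \frac{33 - 11 L}{4} = -1 - \left(- \frac{33}{4} + \frac{11 L}{4}\right) = \frac{29}{4} - \frac{11 L}{4}$)
$y{\left(b \right)} = \frac{29}{4} + b$ ($y{\left(b \right)} = b + \left(\frac{29}{4} - 0\right) = b + \left(\frac{29}{4} + 0\right) = b + \frac{29}{4} = \frac{29}{4} + b$)
$y{\left(5 \right)} 13 + 16 = \left(\frac{29}{4} + 5\right) 13 + 16 = \frac{49}{4} \cdot 13 + 16 = \frac{637}{4} + 16 = \frac{701}{4}$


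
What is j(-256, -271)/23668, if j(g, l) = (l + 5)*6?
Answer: -399/5917 ≈ -0.067433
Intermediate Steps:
j(g, l) = 30 + 6*l (j(g, l) = (5 + l)*6 = 30 + 6*l)
j(-256, -271)/23668 = (30 + 6*(-271))/23668 = (30 - 1626)*(1/23668) = -1596*1/23668 = -399/5917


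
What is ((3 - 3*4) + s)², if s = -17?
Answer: 676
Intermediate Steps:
((3 - 3*4) + s)² = ((3 - 3*4) - 17)² = ((3 - 12) - 17)² = (-9 - 17)² = (-26)² = 676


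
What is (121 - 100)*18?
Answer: 378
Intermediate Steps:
(121 - 100)*18 = 21*18 = 378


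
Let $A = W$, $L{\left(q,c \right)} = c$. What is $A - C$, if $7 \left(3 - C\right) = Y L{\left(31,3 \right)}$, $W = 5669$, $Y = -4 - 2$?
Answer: $\frac{39644}{7} \approx 5663.4$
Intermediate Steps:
$Y = -6$ ($Y = -4 - 2 = -6$)
$A = 5669$
$C = \frac{39}{7}$ ($C = 3 - \frac{\left(-6\right) 3}{7} = 3 - - \frac{18}{7} = 3 + \frac{18}{7} = \frac{39}{7} \approx 5.5714$)
$A - C = 5669 - \frac{39}{7} = \frac{39644}{7}$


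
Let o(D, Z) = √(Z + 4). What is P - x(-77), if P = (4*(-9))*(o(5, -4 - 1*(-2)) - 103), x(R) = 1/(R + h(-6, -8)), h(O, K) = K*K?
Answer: 48205/13 - 36*√2 ≈ 3657.2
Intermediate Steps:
h(O, K) = K²
x(R) = 1/(64 + R) (x(R) = 1/(R + (-8)²) = 1/(R + 64) = 1/(64 + R))
o(D, Z) = √(4 + Z)
P = 3708 - 36*√2 (P = (4*(-9))*(√(4 + (-4 - 1*(-2))) - 103) = -36*(√(4 + (-4 + 2)) - 103) = -36*(√(4 - 2) - 103) = -36*(√2 - 103) = -36*(-103 + √2) = 3708 - 36*√2 ≈ 3657.1)
P - x(-77) = (3708 - 36*√2) - 1/(64 - 77) = (3708 - 36*√2) - 1/(-13) = (3708 - 36*√2) - 1*(-1/13) = (3708 - 36*√2) + 1/13 = 48205/13 - 36*√2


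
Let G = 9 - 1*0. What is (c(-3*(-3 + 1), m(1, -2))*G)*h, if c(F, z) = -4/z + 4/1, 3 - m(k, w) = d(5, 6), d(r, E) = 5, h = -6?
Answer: -324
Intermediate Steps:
m(k, w) = -2 (m(k, w) = 3 - 1*5 = 3 - 5 = -2)
c(F, z) = 4 - 4/z (c(F, z) = -4/z + 4*1 = -4/z + 4 = 4 - 4/z)
G = 9 (G = 9 + 0 = 9)
(c(-3*(-3 + 1), m(1, -2))*G)*h = ((4 - 4/(-2))*9)*(-6) = ((4 - 4*(-½))*9)*(-6) = ((4 + 2)*9)*(-6) = (6*9)*(-6) = 54*(-6) = -324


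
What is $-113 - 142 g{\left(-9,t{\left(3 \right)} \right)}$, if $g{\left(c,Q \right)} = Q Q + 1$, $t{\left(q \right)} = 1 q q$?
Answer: $-11757$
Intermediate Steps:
$t{\left(q \right)} = q^{2}$ ($t{\left(q \right)} = q q = q^{2}$)
$g{\left(c,Q \right)} = 1 + Q^{2}$ ($g{\left(c,Q \right)} = Q^{2} + 1 = 1 + Q^{2}$)
$-113 - 142 g{\left(-9,t{\left(3 \right)} \right)} = -113 - 142 \left(1 + \left(3^{2}\right)^{2}\right) = -113 - 142 \left(1 + 9^{2}\right) = -113 - 142 \left(1 + 81\right) = -113 - 11644 = -11757$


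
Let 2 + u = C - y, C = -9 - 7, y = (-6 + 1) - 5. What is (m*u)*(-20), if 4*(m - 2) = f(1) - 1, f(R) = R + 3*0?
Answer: 320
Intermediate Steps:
f(R) = R (f(R) = R + 0 = R)
y = -10 (y = -5 - 5 = -10)
C = -16
m = 2 (m = 2 + (1 - 1)/4 = 2 + (¼)*0 = 2 + 0 = 2)
u = -8 (u = -2 + (-16 - 1*(-10)) = -2 + (-16 + 10) = -2 - 6 = -8)
(m*u)*(-20) = (2*(-8))*(-20) = -16*(-20) = 320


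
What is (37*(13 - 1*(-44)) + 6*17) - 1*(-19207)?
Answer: 21418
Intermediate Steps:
(37*(13 - 1*(-44)) + 6*17) - 1*(-19207) = (37*(13 + 44) + 102) + 19207 = (37*57 + 102) + 19207 = (2109 + 102) + 19207 = 2211 + 19207 = 21418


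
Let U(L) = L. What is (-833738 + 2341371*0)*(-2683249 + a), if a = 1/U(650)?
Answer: 727066162380781/325 ≈ 2.2371e+12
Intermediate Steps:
a = 1/650 ≈ 0.0015385
(-833738 + 2341371*0)*(-2683249 + a) = (-833738 + 2341371*0)*(-2683249 + 1/650) = (-833738 + 0)*(-1744111849/650) = -833738*(-1744111849/650) = 727066162380781/325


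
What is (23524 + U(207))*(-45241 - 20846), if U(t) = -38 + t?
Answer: -1565799291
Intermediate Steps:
(23524 + U(207))*(-45241 - 20846) = (23524 + (-38 + 207))*(-45241 - 20846) = (23524 + 169)*(-66087) = 23693*(-66087) = -1565799291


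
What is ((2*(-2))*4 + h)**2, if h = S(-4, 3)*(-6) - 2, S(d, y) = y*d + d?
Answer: 6084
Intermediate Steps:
S(d, y) = d + d*y (S(d, y) = d*y + d = d + d*y)
h = 94 (h = -4*(1 + 3)*(-6) - 2 = -4*4*(-6) - 2 = -16*(-6) - 2 = 96 - 2 = 94)
((2*(-2))*4 + h)**2 = ((2*(-2))*4 + 94)**2 = (-4*4 + 94)**2 = (-16 + 94)**2 = 78**2 = 6084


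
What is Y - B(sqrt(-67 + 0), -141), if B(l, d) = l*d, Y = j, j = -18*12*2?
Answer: -432 + 141*I*sqrt(67) ≈ -432.0 + 1154.1*I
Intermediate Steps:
j = -432 (j = -216*2 = -432)
Y = -432
B(l, d) = d*l
Y - B(sqrt(-67 + 0), -141) = -432 - (-141)*sqrt(-67 + 0) = -432 - (-141)*sqrt(-67) = -432 - (-141)*I*sqrt(67) = -432 + 141*I*sqrt(67)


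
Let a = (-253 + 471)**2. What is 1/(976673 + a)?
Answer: 1/1024197 ≈ 9.7638e-7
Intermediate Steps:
a = 47524 (a = 218**2 = 47524)
1/(976673 + a) = 1/(976673 + 47524) = 1/1024197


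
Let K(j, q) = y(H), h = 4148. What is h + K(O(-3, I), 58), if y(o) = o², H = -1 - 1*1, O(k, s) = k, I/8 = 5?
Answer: 4152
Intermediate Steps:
I = 40 (I = 8*5 = 40)
H = -2 (H = -1 - 1 = -2)
K(j, q) = 4 (K(j, q) = (-2)² = 4)
h + K(O(-3, I), 58) = 4148 + 4 = 4152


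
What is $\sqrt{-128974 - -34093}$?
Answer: $i \sqrt{94881} \approx 308.03 i$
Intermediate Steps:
$\sqrt{-128974 - -34093} = \sqrt{-128974 + 34093} = \sqrt{-94881} = i \sqrt{94881}$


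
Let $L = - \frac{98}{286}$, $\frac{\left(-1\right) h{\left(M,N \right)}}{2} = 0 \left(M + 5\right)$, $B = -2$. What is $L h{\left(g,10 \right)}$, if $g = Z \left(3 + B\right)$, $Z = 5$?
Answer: $0$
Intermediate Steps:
$g = 5$ ($g = 5 \left(3 - 2\right) = 5 \cdot 1 = 5$)
$h{\left(M,N \right)} = 0$ ($h{\left(M,N \right)} = - 2 \cdot 0 \left(M + 5\right) = - 2 \cdot 0 \left(5 + M\right) = \left(-2\right) 0 = 0$)
$L = - \frac{49}{143}$ ($L = \left(-98\right) \frac{1}{286} = - \frac{49}{143} \approx -0.34266$)
$L h{\left(g,10 \right)} = \left(- \frac{49}{143}\right) 0 = 0$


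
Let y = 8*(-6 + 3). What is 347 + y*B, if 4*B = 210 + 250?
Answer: -2413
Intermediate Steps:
y = -24 (y = 8*(-3) = -24)
B = 115 (B = (210 + 250)/4 = (1/4)*460 = 115)
347 + y*B = 347 - 24*115 = 347 - 2760 = -2413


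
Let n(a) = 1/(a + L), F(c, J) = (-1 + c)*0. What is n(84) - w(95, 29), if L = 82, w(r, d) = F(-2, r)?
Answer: 1/166 ≈ 0.0060241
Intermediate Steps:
F(c, J) = 0
w(r, d) = 0
n(a) = 1/(82 + a) (n(a) = 1/(a + 82) = 1/(82 + a))
n(84) - w(95, 29) = 1/(82 + 84) - 1*0 = 1/166 + 0 = 1/166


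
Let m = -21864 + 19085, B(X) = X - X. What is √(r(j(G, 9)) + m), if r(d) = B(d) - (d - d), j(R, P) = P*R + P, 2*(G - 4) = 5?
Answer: I*√2779 ≈ 52.716*I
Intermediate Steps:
G = 13/2 (G = 4 + (½)*5 = 4 + 5/2 = 13/2 ≈ 6.5000)
B(X) = 0
j(R, P) = P + P*R
m = -2779
r(d) = 0 (r(d) = 0 - (d - d) = 0 - 1*0 = 0 + 0 = 0)
√(r(j(G, 9)) + m) = √(0 - 2779) = √(-2779) = I*√2779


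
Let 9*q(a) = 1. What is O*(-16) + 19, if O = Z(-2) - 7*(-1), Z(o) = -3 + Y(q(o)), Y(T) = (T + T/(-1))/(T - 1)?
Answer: -45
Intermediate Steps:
q(a) = ⅑ (q(a) = (⅑)*1 = ⅑)
Y(T) = 0 (Y(T) = (T + T*(-1))/(-1 + T) = (T - T)/(-1 + T) = 0/(-1 + T) = 0)
Z(o) = -3 (Z(o) = -3 + 0 = -3)
O = 4 (O = -3 - 7*(-1) = -3 - 1*(-7) = -3 + 7 = 4)
O*(-16) + 19 = 4*(-16) + 19 = -64 + 19 = -45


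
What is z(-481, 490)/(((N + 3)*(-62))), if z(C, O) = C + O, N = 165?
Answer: -3/3472 ≈ -0.00086406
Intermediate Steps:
z(-481, 490)/(((N + 3)*(-62))) = (-481 + 490)/(((165 + 3)*(-62))) = 9/((168*(-62))) = 9/(-10416) = 9*(-1/10416) = -3/3472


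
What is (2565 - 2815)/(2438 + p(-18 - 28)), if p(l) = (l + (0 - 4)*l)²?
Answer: -125/10741 ≈ -0.011638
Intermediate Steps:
p(l) = 9*l² (p(l) = (l - 4*l)² = (-3*l)² = 9*l²)
(2565 - 2815)/(2438 + p(-18 - 28)) = (2565 - 2815)/(2438 + 9*(-18 - 28)²) = -250/(2438 + 9*(-46)²) = -250/(2438 + 9*2116) = -250/(2438 + 19044) = -250/21482 = -250*1/21482 = -125/10741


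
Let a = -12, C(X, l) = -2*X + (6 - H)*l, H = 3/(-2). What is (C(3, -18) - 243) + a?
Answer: -396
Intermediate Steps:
H = -3/2 (H = 3*(-½) = -3/2 ≈ -1.5000)
C(X, l) = -2*X + 15*l/2 (C(X, l) = -2*X + (6 - 1*(-3/2))*l = -2*X + (6 + 3/2)*l = -2*X + 15*l/2)
(C(3, -18) - 243) + a = ((-2*3 + (15/2)*(-18)) - 243) - 12 = ((-6 - 135) - 243) - 12 = (-141 - 243) - 12 = -384 - 12 = -396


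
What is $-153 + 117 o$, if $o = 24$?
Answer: $2655$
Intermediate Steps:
$-153 + 117 o = -153 + 117 \cdot 24 = -153 + 2808 = 2655$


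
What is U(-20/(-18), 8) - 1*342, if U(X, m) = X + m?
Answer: -2996/9 ≈ -332.89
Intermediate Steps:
U(-20/(-18), 8) - 1*342 = (-20/(-18) + 8) - 1*342 = (-20*(-1/18) + 8) - 342 = (10/9 + 8) - 342 = 82/9 - 342 = -2996/9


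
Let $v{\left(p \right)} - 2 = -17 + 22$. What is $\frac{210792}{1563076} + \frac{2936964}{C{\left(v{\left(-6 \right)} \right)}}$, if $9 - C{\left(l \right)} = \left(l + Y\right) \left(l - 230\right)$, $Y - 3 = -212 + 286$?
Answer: $\frac{382887366178}{2441133943} \approx 156.85$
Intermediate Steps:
$v{\left(p \right)} = 7$ ($v{\left(p \right)} = 2 + \left(-17 + 22\right) = 2 + 5 = 7$)
$Y = 77$ ($Y = 3 + \left(-212 + 286\right) = 3 + 74 = 77$)
$C{\left(l \right)} = 9 - \left(-230 + l\right) \left(77 + l\right)$ ($C{\left(l \right)} = 9 - \left(l + 77\right) \left(l - 230\right) = 9 - \left(77 + l\right) \left(-230 + l\right) = 9 - \left(-230 + l\right) \left(77 + l\right)$)
$\frac{210792}{1563076} + \frac{2936964}{C{\left(v{\left(-6 \right)} \right)}} = \frac{210792}{1563076} + \frac{2936964}{17719 - 7^{2} + 153 \cdot 7} = 210792 \cdot \frac{1}{1563076} + \frac{2936964}{17719 - 49 + 1071} = \frac{52698}{390769} + \frac{2936964}{17719 - 49 + 1071} = \frac{52698}{390769} + \frac{2936964}{18741} = \frac{52698}{390769} + 2936964 \cdot \frac{1}{18741} = \frac{52698}{390769} + \frac{978988}{6247} = \frac{382887366178}{2441133943}$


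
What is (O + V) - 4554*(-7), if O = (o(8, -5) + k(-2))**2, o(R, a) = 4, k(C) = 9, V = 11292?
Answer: 43339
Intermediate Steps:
O = 169 (O = (4 + 9)**2 = 13**2 = 169)
(O + V) - 4554*(-7) = (169 + 11292) - 4554*(-7) = 11461 + 31878 = 43339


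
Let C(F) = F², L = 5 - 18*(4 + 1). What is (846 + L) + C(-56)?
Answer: 3897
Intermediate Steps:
L = -85 (L = 5 - 18*5 = 5 - 90 = -85)
(846 + L) + C(-56) = (846 - 85) + (-56)² = 761 + 3136 = 3897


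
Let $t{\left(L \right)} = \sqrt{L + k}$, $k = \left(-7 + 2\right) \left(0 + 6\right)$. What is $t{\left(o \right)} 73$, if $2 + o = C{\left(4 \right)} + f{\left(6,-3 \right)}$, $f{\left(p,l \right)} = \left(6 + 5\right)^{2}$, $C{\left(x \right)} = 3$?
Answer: $146 \sqrt{23} \approx 700.19$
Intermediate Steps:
$f{\left(p,l \right)} = 121$ ($f{\left(p,l \right)} = 11^{2} = 121$)
$o = 122$ ($o = -2 + \left(3 + 121\right) = -2 + 124 = 122$)
$k = -30$ ($k = \left(-5\right) 6 = -30$)
$t{\left(L \right)} = \sqrt{-30 + L}$ ($t{\left(L \right)} = \sqrt{L - 30} = \sqrt{-30 + L}$)
$t{\left(o \right)} 73 = \sqrt{-30 + 122} \cdot 73 = \sqrt{92} \cdot 73 = 2 \sqrt{23} \cdot 73 = 146 \sqrt{23}$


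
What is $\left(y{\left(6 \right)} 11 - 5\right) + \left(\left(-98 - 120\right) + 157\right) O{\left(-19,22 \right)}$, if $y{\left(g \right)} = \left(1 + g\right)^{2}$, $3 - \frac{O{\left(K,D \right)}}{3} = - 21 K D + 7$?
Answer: $1607640$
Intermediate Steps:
$O{\left(K,D \right)} = -12 + 63 D K$ ($O{\left(K,D \right)} = 9 - 3 \left(- 21 K D + 7\right) = 9 - 3 \left(- 21 D K + 7\right) = 9 - 3 \left(7 - 21 D K\right) = 9 + \left(-21 + 63 D K\right) = -12 + 63 D K$)
$\left(y{\left(6 \right)} 11 - 5\right) + \left(\left(-98 - 120\right) + 157\right) O{\left(-19,22 \right)} = \left(\left(1 + 6\right)^{2} \cdot 11 - 5\right) + \left(\left(-98 - 120\right) + 157\right) \left(-12 + 63 \cdot 22 \left(-19\right)\right) = \left(7^{2} \cdot 11 - 5\right) + \left(-218 + 157\right) \left(-12 - 26334\right) = \left(49 \cdot 11 - 5\right) - -1607106 = \left(539 - 5\right) + 1607106 = 534 + 1607106 = 1607640$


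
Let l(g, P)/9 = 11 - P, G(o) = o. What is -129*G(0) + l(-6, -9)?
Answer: 180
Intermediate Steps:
l(g, P) = 99 - 9*P (l(g, P) = 9*(11 - P) = 99 - 9*P)
-129*G(0) + l(-6, -9) = -129*0 + (99 - 9*(-9)) = 0 + (99 + 81) = 0 + 180 = 180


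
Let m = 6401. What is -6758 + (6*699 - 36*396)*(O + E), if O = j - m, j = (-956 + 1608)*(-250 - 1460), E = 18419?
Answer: 11097393166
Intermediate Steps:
j = -1114920 (j = 652*(-1710) = -1114920)
O = -1121321 (O = -1114920 - 1*6401 = -1114920 - 6401 = -1121321)
-6758 + (6*699 - 36*396)*(O + E) = -6758 + (6*699 - 36*396)*(-1121321 + 18419) = -6758 + (4194 - 14256)*(-1102902) = -6758 - 10062*(-1102902) = -6758 + 11097399924 = 11097393166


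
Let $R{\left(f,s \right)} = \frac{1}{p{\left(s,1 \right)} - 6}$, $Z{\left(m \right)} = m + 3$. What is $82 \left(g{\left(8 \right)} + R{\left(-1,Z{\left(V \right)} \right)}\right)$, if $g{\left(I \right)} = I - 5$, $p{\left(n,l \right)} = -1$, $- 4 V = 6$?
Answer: $\frac{1640}{7} \approx 234.29$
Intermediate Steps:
$V = - \frac{3}{2}$ ($V = \left(- \frac{1}{4}\right) 6 = - \frac{3}{2} \approx -1.5$)
$Z{\left(m \right)} = 3 + m$
$R{\left(f,s \right)} = - \frac{1}{7}$ ($R{\left(f,s \right)} = \frac{1}{-1 - 6} = \frac{1}{-7} = - \frac{1}{7}$)
$g{\left(I \right)} = -5 + I$ ($g{\left(I \right)} = I - 5 = -5 + I$)
$82 \left(g{\left(8 \right)} + R{\left(-1,Z{\left(V \right)} \right)}\right) = 82 \left(\left(-5 + 8\right) - \frac{1}{7}\right) = 82 \left(3 - \frac{1}{7}\right) = 82 \cdot \frac{20}{7} = \frac{1640}{7}$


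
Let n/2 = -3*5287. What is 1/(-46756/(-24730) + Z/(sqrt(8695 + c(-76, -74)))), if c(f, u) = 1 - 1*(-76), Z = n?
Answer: -12429965710/754163765548463 - 47549792975*sqrt(2193)/754163765548463 ≈ -0.0029691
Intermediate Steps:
n = -31722 (n = 2*(-3*5287) = 2*(-15861) = -31722)
Z = -31722
c(f, u) = 77 (c(f, u) = 1 + 76 = 77)
1/(-46756/(-24730) + Z/(sqrt(8695 + c(-76, -74)))) = 1/(-46756/(-24730) - 31722/sqrt(8695 + 77)) = 1/(-46756*(-1/24730) - 31722*sqrt(2193)/4386) = 1/(23378/12365 - 31722*sqrt(2193)/4386) = 1/(23378/12365 - 311*sqrt(2193)/43)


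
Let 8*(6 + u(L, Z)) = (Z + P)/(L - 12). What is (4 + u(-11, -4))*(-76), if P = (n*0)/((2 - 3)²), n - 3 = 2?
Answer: 3458/23 ≈ 150.35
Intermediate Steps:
n = 5 (n = 3 + 2 = 5)
P = 0 (P = (5*0)/((2 - 3)²) = 0/((-1)²) = 0/1 = 0*1 = 0)
u(L, Z) = -6 + Z/(8*(-12 + L)) (u(L, Z) = -6 + ((Z + 0)/(L - 12))/8 = -6 + (Z/(-12 + L))/8 = -6 + Z/(8*(-12 + L)))
(4 + u(-11, -4))*(-76) = (4 + (576 - 4 - 48*(-11))/(8*(-12 - 11)))*(-76) = (4 + (⅛)*(576 - 4 + 528)/(-23))*(-76) = (4 + (⅛)*(-1/23)*1100)*(-76) = (4 - 275/46)*(-76) = -91/46*(-76) = 3458/23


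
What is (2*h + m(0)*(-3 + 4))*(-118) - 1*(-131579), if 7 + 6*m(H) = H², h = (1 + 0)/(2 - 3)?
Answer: 395858/3 ≈ 1.3195e+5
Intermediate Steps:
h = -1 (h = 1/(-1) = 1*(-1) = -1)
m(H) = -7/6 + H²/6
(2*h + m(0)*(-3 + 4))*(-118) - 1*(-131579) = (2*(-1) + (-7/6 + (⅙)*0²)*(-3 + 4))*(-118) - 1*(-131579) = (-2 + (-7/6 + (⅙)*0)*1)*(-118) + 131579 = (-2 + (-7/6 + 0)*1)*(-118) + 131579 = (-2 - 7/6*1)*(-118) + 131579 = (-2 - 7/6)*(-118) + 131579 = -19/6*(-118) + 131579 = 1121/3 + 131579 = 395858/3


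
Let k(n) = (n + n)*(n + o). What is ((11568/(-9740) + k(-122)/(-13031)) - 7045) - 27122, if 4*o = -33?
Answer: -1084250553382/31730485 ≈ -34171.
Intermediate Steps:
o = -33/4 (o = (¼)*(-33) = -33/4 ≈ -8.2500)
k(n) = 2*n*(-33/4 + n) (k(n) = (n + n)*(n - 33/4) = (2*n)*(-33/4 + n) = 2*n*(-33/4 + n))
((11568/(-9740) + k(-122)/(-13031)) - 7045) - 27122 = ((11568/(-9740) + ((½)*(-122)*(-33 + 4*(-122)))/(-13031)) - 7045) - 27122 = ((11568*(-1/9740) + ((½)*(-122)*(-33 - 488))*(-1/13031)) - 7045) - 27122 = ((-2892/2435 + ((½)*(-122)*(-521))*(-1/13031)) - 7045) - 27122 = ((-2892/2435 + 31781*(-1/13031)) - 7045) - 27122 = ((-2892/2435 - 31781/13031) - 7045) - 27122 = (-115072387/31730485 - 7045) - 27122 = -223656339212/31730485 - 27122 = -1084250553382/31730485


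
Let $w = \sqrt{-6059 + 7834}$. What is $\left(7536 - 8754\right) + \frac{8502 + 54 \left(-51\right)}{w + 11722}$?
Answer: $- \frac{167290095906}{137403509} - \frac{28740 \sqrt{71}}{137403509} \approx -1217.5$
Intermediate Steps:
$w = 5 \sqrt{71}$ ($w = \sqrt{1775} = 5 \sqrt{71} \approx 42.131$)
$\left(7536 - 8754\right) + \frac{8502 + 54 \left(-51\right)}{w + 11722} = \left(7536 - 8754\right) + \frac{8502 + 54 \left(-51\right)}{5 \sqrt{71} + 11722} = -1218 + \frac{8502 - 2754}{11722 + 5 \sqrt{71}} = -1218 + \frac{5748}{11722 + 5 \sqrt{71}}$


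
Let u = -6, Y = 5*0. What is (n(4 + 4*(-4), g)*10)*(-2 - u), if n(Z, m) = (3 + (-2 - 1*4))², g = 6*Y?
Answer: 360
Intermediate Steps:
Y = 0
g = 0 (g = 6*0 = 0)
n(Z, m) = 9 (n(Z, m) = (3 + (-2 - 4))² = (3 - 6)² = (-3)² = 9)
(n(4 + 4*(-4), g)*10)*(-2 - u) = (9*10)*(-2 - 1*(-6)) = 90*(-2 + 6) = 90*4 = 360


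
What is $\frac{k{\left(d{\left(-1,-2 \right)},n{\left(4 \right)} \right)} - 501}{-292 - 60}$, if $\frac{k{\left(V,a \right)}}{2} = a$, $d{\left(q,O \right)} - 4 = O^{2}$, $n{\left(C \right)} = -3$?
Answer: $\frac{507}{352} \approx 1.4403$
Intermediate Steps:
$d{\left(q,O \right)} = 4 + O^{2}$
$k{\left(V,a \right)} = 2 a$
$\frac{k{\left(d{\left(-1,-2 \right)},n{\left(4 \right)} \right)} - 501}{-292 - 60} = \frac{2 \left(-3\right) - 501}{-292 - 60} = \frac{-6 - 501}{-352} = \left(-507\right) \left(- \frac{1}{352}\right) = \frac{507}{352}$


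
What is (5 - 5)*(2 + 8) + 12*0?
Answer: 0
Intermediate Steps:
(5 - 5)*(2 + 8) + 12*0 = 0*10 + 0 = 0 + 0 = 0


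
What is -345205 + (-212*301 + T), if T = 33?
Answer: -408984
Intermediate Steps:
-345205 + (-212*301 + T) = -345205 + (-212*301 + 33) = -345205 + (-63812 + 33) = -345205 - 63779 = -408984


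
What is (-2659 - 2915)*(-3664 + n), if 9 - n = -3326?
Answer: 1833846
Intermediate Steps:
n = 3335 (n = 9 - 1*(-3326) = 9 + 3326 = 3335)
(-2659 - 2915)*(-3664 + n) = (-2659 - 2915)*(-3664 + 3335) = -5574*(-329) = 1833846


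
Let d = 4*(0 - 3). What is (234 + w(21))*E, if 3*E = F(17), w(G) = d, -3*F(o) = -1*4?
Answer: 296/3 ≈ 98.667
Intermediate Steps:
F(o) = 4/3 (F(o) = -(-1)*4/3 = -1/3*(-4) = 4/3)
d = -12 (d = 4*(-3) = -12)
w(G) = -12
E = 4/9 (E = (1/3)*(4/3) = 4/9 ≈ 0.44444)
(234 + w(21))*E = (234 - 12)*(4/9) = 222*(4/9) = 296/3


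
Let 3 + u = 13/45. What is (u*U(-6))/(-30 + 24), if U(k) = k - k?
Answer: 0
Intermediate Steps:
U(k) = 0
u = -122/45 (u = -3 + 13/45 = -122/45 ≈ -2.7111)
(u*U(-6))/(-30 + 24) = (-122/45*0)/(-30 + 24) = 0/(-6) = 0*(-1/6) = 0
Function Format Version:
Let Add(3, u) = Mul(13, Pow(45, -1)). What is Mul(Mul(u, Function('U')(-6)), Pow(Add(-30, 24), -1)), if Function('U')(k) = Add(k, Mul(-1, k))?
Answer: 0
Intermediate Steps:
Function('U')(k) = 0
u = Rational(-122, 45) (u = Add(-3, Mul(13, Pow(45, -1))) = Add(-3, Mul(13, Rational(1, 45))) = Add(-3, Rational(13, 45)) = Rational(-122, 45) ≈ -2.7111)
Mul(Mul(u, Function('U')(-6)), Pow(Add(-30, 24), -1)) = Mul(Mul(Rational(-122, 45), 0), Pow(Add(-30, 24), -1)) = Mul(0, Pow(-6, -1)) = Mul(0, Rational(-1, 6)) = 0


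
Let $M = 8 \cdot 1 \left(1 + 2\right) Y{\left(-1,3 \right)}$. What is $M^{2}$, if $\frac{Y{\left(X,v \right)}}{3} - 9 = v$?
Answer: $746496$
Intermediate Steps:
$Y{\left(X,v \right)} = 27 + 3 v$
$M = 864$ ($M = 8 \cdot 1 \left(1 + 2\right) \left(27 + 3 \cdot 3\right) = 8 \cdot 1 \cdot 3 \left(27 + 9\right) = 8 \cdot 3 \cdot 36 = 24 \cdot 36 = 864$)
$M^{2} = 864^{2} = 746496$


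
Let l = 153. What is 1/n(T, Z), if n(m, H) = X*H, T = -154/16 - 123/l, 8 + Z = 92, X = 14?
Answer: 1/1176 ≈ 0.00085034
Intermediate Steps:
Z = 84 (Z = -8 + 92 = 84)
T = -4255/408 (T = -154/16 - 123/153 = -154*1/16 - 123*1/153 = -77/8 - 41/51 = -4255/408 ≈ -10.429)
n(m, H) = 14*H
1/n(T, Z) = 1/(14*84) = 1/1176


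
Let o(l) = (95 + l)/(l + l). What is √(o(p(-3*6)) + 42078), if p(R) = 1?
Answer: √42126 ≈ 205.25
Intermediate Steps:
o(l) = (95 + l)/(2*l) (o(l) = (95 + l)/((2*l)) = (95 + l)*(1/(2*l)) = (95 + l)/(2*l))
√(o(p(-3*6)) + 42078) = √((½)*(95 + 1)/1 + 42078) = √((½)*1*96 + 42078) = √(48 + 42078) = √42126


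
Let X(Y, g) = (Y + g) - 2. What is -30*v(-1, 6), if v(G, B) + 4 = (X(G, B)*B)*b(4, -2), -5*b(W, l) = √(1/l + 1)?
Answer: 120 + 54*√2 ≈ 196.37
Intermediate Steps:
b(W, l) = -√(1 + 1/l)/5 (b(W, l) = -√(1/l + 1)/5 = -√(1 + 1/l)/5)
X(Y, g) = -2 + Y + g
v(G, B) = -4 - B*√2*(-2 + B + G)/10 (v(G, B) = -4 + ((-2 + G + B)*B)*(-√(-1/(-2))/5) = -4 + ((-2 + B + G)*B)*(-√2/2/5) = -4 + (B*(-2 + B + G))*(-√2/10) = -4 - B*√2*(-2 + B + G)/10)
-30*v(-1, 6) = -30*(-4 - ⅒*6*√2*(-2 + 6 - 1)) = -30*(-4 - ⅒*6*√2*3) = -30*(-4 - 9*√2/5) = 120 + 54*√2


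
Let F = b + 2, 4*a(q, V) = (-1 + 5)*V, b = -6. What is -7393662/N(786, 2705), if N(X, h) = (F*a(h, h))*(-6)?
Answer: -1232277/10820 ≈ -113.89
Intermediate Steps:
a(q, V) = V (a(q, V) = ((-1 + 5)*V)/4 = (4*V)/4 = V)
F = -4 (F = -6 + 2 = -4)
N(X, h) = 24*h (N(X, h) = -4*h*(-6) = 24*h)
-7393662/N(786, 2705) = -7393662/(24*2705) = -7393662/64920 = -7393662*1/64920 = -1232277/10820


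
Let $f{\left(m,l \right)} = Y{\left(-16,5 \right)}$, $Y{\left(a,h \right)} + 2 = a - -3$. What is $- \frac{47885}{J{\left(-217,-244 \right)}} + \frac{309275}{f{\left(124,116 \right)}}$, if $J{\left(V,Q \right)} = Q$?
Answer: $- \frac{245065}{12} \approx -20422.0$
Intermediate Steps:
$Y{\left(a,h \right)} = 1 + a$ ($Y{\left(a,h \right)} = -2 + \left(a - -3\right) = -2 + \left(a + 3\right) = -2 + \left(3 + a\right) = 1 + a$)
$f{\left(m,l \right)} = -15$ ($f{\left(m,l \right)} = 1 - 16 = -15$)
$- \frac{47885}{J{\left(-217,-244 \right)}} + \frac{309275}{f{\left(124,116 \right)}} = - \frac{47885}{-244} + \frac{309275}{-15} = \left(-47885\right) \left(- \frac{1}{244}\right) + 309275 \left(- \frac{1}{15}\right) = \frac{785}{4} - \frac{61855}{3} = - \frac{245065}{12}$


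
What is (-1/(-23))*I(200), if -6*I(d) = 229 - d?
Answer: -29/138 ≈ -0.21014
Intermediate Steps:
I(d) = -229/6 + d/6 (I(d) = -(229 - d)/6 = -229/6 + d/6)
(-1/(-23))*I(200) = (-1/(-23))*(-229/6 + (⅙)*200) = (-1*(-1/23))*(-229/6 + 100/3) = (1/23)*(-29/6) = -29/138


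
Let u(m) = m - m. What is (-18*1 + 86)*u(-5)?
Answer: 0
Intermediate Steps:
u(m) = 0
(-18*1 + 86)*u(-5) = (-18*1 + 86)*0 = (-18 + 86)*0 = 68*0 = 0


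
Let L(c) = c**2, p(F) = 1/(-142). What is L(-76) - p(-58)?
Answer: 820193/142 ≈ 5776.0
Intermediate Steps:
p(F) = -1/142
L(-76) - p(-58) = (-76)**2 - 1*(-1/142) = 5776 + 1/142 = 820193/142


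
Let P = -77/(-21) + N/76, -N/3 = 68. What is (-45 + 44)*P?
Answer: -56/57 ≈ -0.98246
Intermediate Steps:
N = -204 (N = -3*68 = -204)
P = 56/57 (P = -77/(-21) - 204/76 = -77*(-1/21) - 204*1/76 = 11/3 - 51/19 = 56/57 ≈ 0.98246)
(-45 + 44)*P = (-45 + 44)*(56/57) = -1*56/57 = -56/57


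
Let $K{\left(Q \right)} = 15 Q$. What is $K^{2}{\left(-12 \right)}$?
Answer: $32400$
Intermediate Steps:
$K^{2}{\left(-12 \right)} = \left(15 \left(-12\right)\right)^{2} = \left(-180\right)^{2} = 32400$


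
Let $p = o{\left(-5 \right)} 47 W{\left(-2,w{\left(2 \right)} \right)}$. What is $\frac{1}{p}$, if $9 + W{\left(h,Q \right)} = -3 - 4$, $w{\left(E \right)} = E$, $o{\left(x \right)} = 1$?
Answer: $- \frac{1}{752} \approx -0.0013298$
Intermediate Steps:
$W{\left(h,Q \right)} = -16$ ($W{\left(h,Q \right)} = -9 - 7 = -16$)
$p = -752$ ($p = 1 \cdot 47 \left(-16\right) = 47 \left(-16\right) = -752$)
$\frac{1}{p} = \frac{1}{-752} = - \frac{1}{752}$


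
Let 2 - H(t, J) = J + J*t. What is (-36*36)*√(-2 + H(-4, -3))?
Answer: -3888*I ≈ -3888.0*I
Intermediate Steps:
H(t, J) = 2 - J - J*t (H(t, J) = 2 - (J + J*t) = 2 + (-J - J*t) = 2 - J - J*t)
(-36*36)*√(-2 + H(-4, -3)) = (-36*36)*√(-2 + (2 - 1*(-3) - 1*(-3)*(-4))) = -1296*√(-2 + (2 + 3 - 12)) = -1296*√(-2 - 7) = -3888*I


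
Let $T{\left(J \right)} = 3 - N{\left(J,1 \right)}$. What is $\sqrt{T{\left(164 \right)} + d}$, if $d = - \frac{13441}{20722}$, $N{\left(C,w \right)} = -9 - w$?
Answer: $\frac{\sqrt{5303692290}}{20722} \approx 3.5145$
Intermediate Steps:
$d = - \frac{13441}{20722}$ ($d = \left(-13441\right) \frac{1}{20722} = - \frac{13441}{20722} \approx -0.64863$)
$T{\left(J \right)} = 13$ ($T{\left(J \right)} = 3 - \left(-9 - 1\right) = 3 - -10 = 3 + 10 = 13$)
$\sqrt{T{\left(164 \right)} + d} = \sqrt{13 - \frac{13441}{20722}} = \sqrt{\frac{255945}{20722}} = \frac{\sqrt{5303692290}}{20722}$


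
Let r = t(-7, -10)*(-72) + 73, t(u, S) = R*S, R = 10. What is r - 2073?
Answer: 5200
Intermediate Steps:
t(u, S) = 10*S
r = 7273 (r = (10*(-10))*(-72) + 73 = -100*(-72) + 73 = 7200 + 73 = 7273)
r - 2073 = 7273 - 2073 = 5200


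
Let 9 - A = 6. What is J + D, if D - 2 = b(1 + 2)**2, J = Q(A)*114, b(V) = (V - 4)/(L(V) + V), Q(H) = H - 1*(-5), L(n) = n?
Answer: 32905/36 ≈ 914.03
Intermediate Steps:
A = 3 (A = 9 - 1*6 = 9 - 6 = 3)
Q(H) = 5 + H (Q(H) = H + 5 = 5 + H)
b(V) = (-4 + V)/(2*V) (b(V) = (V - 4)/(V + V) = (-4 + V)/((2*V)) = (-4 + V)*(1/(2*V)) = (-4 + V)/(2*V))
J = 912 (J = (5 + 3)*114 = 8*114 = 912)
D = 73/36 (D = 2 + ((-4 + (1 + 2))/(2*(1 + 2)))**2 = 2 + ((1/2)*(-4 + 3)/3)**2 = 2 + ((1/2)*(1/3)*(-1))**2 = 2 + (-1/6)**2 = 2 + 1/36 = 73/36 ≈ 2.0278)
J + D = 912 + 73/36 = 32905/36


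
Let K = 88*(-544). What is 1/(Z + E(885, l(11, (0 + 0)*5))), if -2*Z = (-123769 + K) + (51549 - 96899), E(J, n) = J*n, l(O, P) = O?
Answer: 2/236461 ≈ 8.4581e-6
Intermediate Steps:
K = -47872
Z = 216991/2 (Z = -((-123769 - 47872) + (51549 - 96899))/2 = -(-171641 - 45350)/2 = -1/2*(-216991) = 216991/2 ≈ 1.0850e+5)
1/(Z + E(885, l(11, (0 + 0)*5))) = 1/(216991/2 + 885*11) = 1/(216991/2 + 9735) = 1/(236461/2) = 2/236461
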